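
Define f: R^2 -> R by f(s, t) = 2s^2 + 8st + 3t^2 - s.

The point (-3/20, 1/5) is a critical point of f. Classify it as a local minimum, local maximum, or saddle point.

saddle point

The Hessian of f is constant: H = [[4, 8], [8, 6]].
det(H) = 4·6 − 8² = -40.
Since det(H) < 0, H is indefinite and the critical point is a saddle point.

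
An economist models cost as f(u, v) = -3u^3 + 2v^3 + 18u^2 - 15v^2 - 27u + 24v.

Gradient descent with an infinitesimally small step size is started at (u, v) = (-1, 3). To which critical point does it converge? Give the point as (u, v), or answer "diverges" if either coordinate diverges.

f is separable, so gradient descent decouples: u follows -∂f/∂u, v follows -∂f/∂v.
∂f/∂u = -9(u - 3)(u - 1); at u=-1 this is -72, so u increases.
∂f/∂v = 6(v - 4)(v - 1); at v=3 this is -12, so v increases.
u converges to its nearest critical value 1 (a local min of the u-part); v converges to 4. The iterate converges to (1, 4).

(1, 4)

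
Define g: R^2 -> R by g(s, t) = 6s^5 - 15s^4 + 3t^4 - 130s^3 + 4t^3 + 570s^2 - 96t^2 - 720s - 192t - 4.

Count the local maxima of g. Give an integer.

2

g separates as a function of s plus a function of t, so ∇g=0 decouples.
∂g/∂s = 30(s - 3)(s - 2)(s - 1)(s + 4) = 0 at s ∈ {-4, 1, 2, 3}; ∂g/∂t = 12(t - 4)(t + 1)(t + 4) = 0 at t ∈ {-4, -1, 4}.
The Hessian is diagonal: diag(g_ss, g_tt). Second derivatives: g_ss(-4)=-6300, g_ss(1)=300, g_ss(2)=-180, g_ss(3)=420; g_tt(-4)=288, g_tt(-1)=-180, g_tt(4)=480.
Local maxima occur where both diagonal entries negative: (-4, -1), (2, -1). Count: 2.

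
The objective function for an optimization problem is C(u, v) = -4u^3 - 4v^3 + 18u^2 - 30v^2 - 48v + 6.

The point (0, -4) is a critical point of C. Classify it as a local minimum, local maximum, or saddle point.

The mixed partial ∂²C/∂u∂v is 0, so the Hessian at any point is diag(C_uu, C_vv) = diag(12(-2u + 3), -12(2v + 5)).
At (0, -4): H = diag(36, 36).
Both eigenvalues are positive, so H is positive definite: a local minimum.

local minimum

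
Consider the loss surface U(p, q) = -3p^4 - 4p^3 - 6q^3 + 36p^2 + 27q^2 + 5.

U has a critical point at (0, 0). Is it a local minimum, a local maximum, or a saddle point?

The mixed partial ∂²U/∂p∂q is 0, so the Hessian at any point is diag(U_pp, U_qq) = diag(12(-3p^2 - 2p + 6), 18(-2q + 3)).
At (0, 0): H = diag(72, 54).
Both eigenvalues are positive, so H is positive definite: a local minimum.

local minimum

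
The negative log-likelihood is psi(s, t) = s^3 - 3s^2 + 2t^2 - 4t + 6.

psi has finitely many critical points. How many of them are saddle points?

1

psi separates as a function of s plus a function of t, so ∇psi=0 decouples.
∂psi/∂s = 3s(s - 2) = 0 at s ∈ {0, 2}; ∂psi/∂t = 4(t - 1) = 0 at t ∈ {1}.
The Hessian is diagonal: diag(psi_ss, psi_tt). Second derivatives: psi_ss(0)=-6, psi_ss(2)=6; psi_tt(1)=4.
Saddle points occur where the two diagonal entries have opposite signs: (0, 1). Count: 1.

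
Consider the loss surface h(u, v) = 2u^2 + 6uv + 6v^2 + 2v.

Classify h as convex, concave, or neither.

convex

h is quadratic, so its Hessian is the constant matrix H = [[4, 6], [6, 12]].
det(H) = 12, tr(H) = 16.
det(H) > 0 and tr(H) > 0, so H is positive definite everywhere: convex.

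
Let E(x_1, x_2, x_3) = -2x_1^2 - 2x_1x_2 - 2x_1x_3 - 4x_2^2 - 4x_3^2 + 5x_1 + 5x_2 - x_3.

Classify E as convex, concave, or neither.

concave

E is quadratic, so its Hessian is the constant matrix H = [[-4, -2, -2], [-2, -8, 0], [-2, 0, -8]].
Leading principal minors: -4, 28, -192.
Signs alternate −, +, − ⇒ H ≺ 0 ⇒ concave.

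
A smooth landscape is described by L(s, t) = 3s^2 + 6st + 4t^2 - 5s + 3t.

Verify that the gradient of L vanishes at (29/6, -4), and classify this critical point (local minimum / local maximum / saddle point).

∇L = (6s + 6t - 5, 6s + 8t + 3); substituting (29/6, -4) gives ∇L = (0, 0), so (29/6, -4) is indeed a critical point.
The Hessian of L is constant: H = [[6, 6], [6, 8]].
det(H) = 6·8 − 6² = 12.
det(H) > 0 and tr(H) = 14 > 0, so H is positive definite and the point is a local minimum.

local minimum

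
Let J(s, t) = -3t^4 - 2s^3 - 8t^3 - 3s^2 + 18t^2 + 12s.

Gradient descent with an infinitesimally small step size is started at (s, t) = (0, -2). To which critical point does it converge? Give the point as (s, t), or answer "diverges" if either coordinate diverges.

(-2, 0)

J is separable, so gradient descent decouples: s follows -∂J/∂s, t follows -∂J/∂t.
∂J/∂s = -6(s - 1)(s + 2); at s=0 this is 12, so s decreases.
∂J/∂t = -12t(t - 1)(t + 3); at t=-2 this is -72, so t increases.
s converges to its nearest critical value -2 (a local min of the s-part); t converges to 0. The iterate converges to (-2, 0).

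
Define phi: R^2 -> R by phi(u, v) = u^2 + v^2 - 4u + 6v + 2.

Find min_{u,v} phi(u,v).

phi(u,v) separates as P(u) + Q(v) + 2, so its minimum is min P + min Q + 2.
P'(u) = 2u - 4 vanishes at u ∈ {2}; Q'(v) = 2v + 6 vanishes at v ∈ {-3}.
Local minima of P (where P''>0): P(2)=-4. Local minima of Q: Q(-3)=-9.
So the global minimum of phi is P(2) + Q(-3) + 2 = -4 − 9 + 2 = -11, attained at (2, -3).

-11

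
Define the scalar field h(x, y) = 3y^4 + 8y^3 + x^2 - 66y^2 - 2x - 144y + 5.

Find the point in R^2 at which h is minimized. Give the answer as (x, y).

h(x,y) separates as P(x) + Q(y) + 5, so its minimum is min P + min Q + 5.
P'(x) = 2x - 2 vanishes at x ∈ {1}; Q'(y) = 12(y - 3)(y + 1)(y + 4) vanishes at y ∈ {-4, -1, 3}.
Local minima of P (where P''>0): P(1)=-1. Local minima of Q: Q(-4)=-224, Q(3)=-567.
So the global minimum of h is P(1) + Q(3) + 5 = -1 − 567 + 5 = -563, attained at (1, 3).

(1, 3)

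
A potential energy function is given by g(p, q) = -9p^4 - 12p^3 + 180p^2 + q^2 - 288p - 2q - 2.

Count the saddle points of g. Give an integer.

2

g separates as a function of p plus a function of q, so ∇g=0 decouples.
∂g/∂p = -36(p - 2)(p - 1)(p + 4) = 0 at p ∈ {-4, 1, 2}; ∂g/∂q = 2(q - 1) = 0 at q ∈ {1}.
The Hessian is diagonal: diag(g_pp, g_qq). Second derivatives: g_pp(-4)=-1080, g_pp(1)=180, g_pp(2)=-216; g_qq(1)=2.
Saddle points occur where the two diagonal entries have opposite signs: (-4, 1), (2, 1). Count: 2.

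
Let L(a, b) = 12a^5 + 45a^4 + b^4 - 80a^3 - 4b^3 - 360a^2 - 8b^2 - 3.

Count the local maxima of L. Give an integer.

2

L separates as a function of a plus a function of b, so ∇L=0 decouples.
∂L/∂a = 60a(a - 2)(a + 2)(a + 3) = 0 at a ∈ {-3, -2, 0, 2}; ∂L/∂b = 4b(b - 4)(b + 1) = 0 at b ∈ {-1, 0, 4}.
The Hessian is diagonal: diag(L_aa, L_bb). Second derivatives: L_aa(-3)=-900, L_aa(-2)=480, L_aa(0)=-720, L_aa(2)=2400; L_bb(-1)=20, L_bb(0)=-16, L_bb(4)=80.
Local maxima occur where both diagonal entries negative: (-3, 0), (0, 0). Count: 2.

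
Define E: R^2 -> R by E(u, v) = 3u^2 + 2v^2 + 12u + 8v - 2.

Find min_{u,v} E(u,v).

-22

E(u,v) separates as P(u) + Q(v) − 2, so its minimum is min P + min Q − 2.
P'(u) = 6u + 12 vanishes at u ∈ {-2}; Q'(v) = 4v + 8 vanishes at v ∈ {-2}.
Local minima of P (where P''>0): P(-2)=-12. Local minima of Q: Q(-2)=-8.
So the global minimum of E is P(-2) + Q(-2) − 2 = -12 − 8 − 2 = -22, attained at (-2, -2).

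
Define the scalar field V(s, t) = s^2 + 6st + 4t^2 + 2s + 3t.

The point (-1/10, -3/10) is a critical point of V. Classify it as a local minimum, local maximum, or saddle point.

The Hessian of V is constant: H = [[2, 6], [6, 8]].
det(H) = 2·8 − 6² = -20.
Since det(H) < 0, H is indefinite and the critical point is a saddle point.

saddle point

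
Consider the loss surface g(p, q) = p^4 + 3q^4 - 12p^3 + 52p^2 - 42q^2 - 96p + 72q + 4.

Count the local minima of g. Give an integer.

g separates as a function of p plus a function of q, so ∇g=0 decouples.
∂g/∂p = 4(p - 4)(p - 3)(p - 2) = 0 at p ∈ {2, 3, 4}; ∂g/∂q = 12(q - 2)(q - 1)(q + 3) = 0 at q ∈ {-3, 1, 2}.
The Hessian is diagonal: diag(g_pp, g_qq). Second derivatives: g_pp(2)=8, g_pp(3)=-4, g_pp(4)=8; g_qq(-3)=240, g_qq(1)=-48, g_qq(2)=60.
Local minima occur where both diagonal entries positive: (2, -3), (2, 2), (4, -3), (4, 2). Count: 4.

4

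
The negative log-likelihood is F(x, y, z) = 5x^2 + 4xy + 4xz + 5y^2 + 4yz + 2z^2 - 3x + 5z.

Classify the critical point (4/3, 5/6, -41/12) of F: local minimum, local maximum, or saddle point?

The Hessian is constant: H = [[10, 4, 4], [4, 10, 4], [4, 4, 4]].
Leading principal minors: Δ₁ = 10, Δ₂ = 84, Δ₃ = 144.
All leading minors are positive, so H is positive definite: a local minimum.

local minimum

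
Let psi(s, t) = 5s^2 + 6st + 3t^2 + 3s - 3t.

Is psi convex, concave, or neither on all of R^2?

convex

psi is quadratic, so its Hessian is the constant matrix H = [[10, 6], [6, 6]].
det(H) = 24, tr(H) = 16.
det(H) > 0 and tr(H) > 0, so H is positive definite everywhere: convex.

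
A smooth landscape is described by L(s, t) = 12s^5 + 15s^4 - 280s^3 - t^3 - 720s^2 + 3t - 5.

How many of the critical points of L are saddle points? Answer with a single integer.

L separates as a function of s plus a function of t, so ∇L=0 decouples.
∂L/∂s = 60s(s - 4)(s + 2)(s + 3) = 0 at s ∈ {-3, -2, 0, 4}; ∂L/∂t = -3(t - 1)(t + 1) = 0 at t ∈ {-1, 1}.
The Hessian is diagonal: diag(L_ss, L_tt). Second derivatives: L_ss(-3)=-1260, L_ss(-2)=720, L_ss(0)=-1440, L_ss(4)=10080; L_tt(-1)=6, L_tt(1)=-6.
Saddle points occur where the two diagonal entries have opposite signs: (-3, -1), (-2, 1), (0, -1), (4, 1). Count: 4.

4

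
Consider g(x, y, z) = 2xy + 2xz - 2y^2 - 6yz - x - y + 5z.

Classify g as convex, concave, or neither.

g is quadratic, so its Hessian is the constant matrix H = [[0, 2, 2], [2, -4, -6], [2, -6, 0]].
Leading principal minors: 0, -4, -32.
Neither pattern holds ⇒ H is indefinite ⇒ neither convex nor concave.

neither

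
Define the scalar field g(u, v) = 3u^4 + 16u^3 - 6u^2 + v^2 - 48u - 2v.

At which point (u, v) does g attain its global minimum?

g(u,v) separates as P(u) + Q(v), so its minimum is min P + min Q.
P'(u) = 12(u - 1)(u + 1)(u + 4) vanishes at u ∈ {-4, -1, 1}; Q'(v) = 2v - 2 vanishes at v ∈ {1}.
Local minima of P (where P''>0): P(-4)=-160, P(1)=-35. Local minima of Q: Q(1)=-1.
So the global minimum of g is P(-4) + Q(1) = -160 − 1 = -161, attained at (-4, 1).

(-4, 1)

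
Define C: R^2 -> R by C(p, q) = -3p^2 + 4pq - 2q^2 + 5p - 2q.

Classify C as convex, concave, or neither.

C is quadratic, so its Hessian is the constant matrix H = [[-6, 4], [4, -4]].
det(H) = 8, tr(H) = -10.
det(H) > 0 and tr(H) < 0, so H is negative definite everywhere: concave.

concave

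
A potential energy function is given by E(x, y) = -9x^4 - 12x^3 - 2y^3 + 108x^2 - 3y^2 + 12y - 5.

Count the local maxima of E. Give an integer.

E separates as a function of x plus a function of y, so ∇E=0 decouples.
∂E/∂x = -36x(x - 2)(x + 3) = 0 at x ∈ {-3, 0, 2}; ∂E/∂y = -6(y - 1)(y + 2) = 0 at y ∈ {-2, 1}.
The Hessian is diagonal: diag(E_xx, E_yy). Second derivatives: E_xx(-3)=-540, E_xx(0)=216, E_xx(2)=-360; E_yy(-2)=18, E_yy(1)=-18.
Local maxima occur where both diagonal entries negative: (-3, 1), (2, 1). Count: 2.

2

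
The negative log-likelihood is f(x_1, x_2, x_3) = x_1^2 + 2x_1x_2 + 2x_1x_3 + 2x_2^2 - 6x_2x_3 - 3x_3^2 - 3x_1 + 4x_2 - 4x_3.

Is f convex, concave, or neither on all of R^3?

f is quadratic, so its Hessian is the constant matrix H = [[2, 2, 2], [2, 4, -6], [2, -6, -6]].
Leading principal minors: 2, 4, -160.
Neither pattern holds ⇒ H is indefinite ⇒ neither convex nor concave.

neither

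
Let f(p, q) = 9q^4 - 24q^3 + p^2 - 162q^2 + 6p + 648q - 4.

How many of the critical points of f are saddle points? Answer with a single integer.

1

f separates as a function of p plus a function of q, so ∇f=0 decouples.
∂f/∂p = 2(p + 3) = 0 at p ∈ {-3}; ∂f/∂q = 36(q - 3)(q - 2)(q + 3) = 0 at q ∈ {-3, 2, 3}.
The Hessian is diagonal: diag(f_pp, f_qq). Second derivatives: f_pp(-3)=2; f_qq(-3)=1080, f_qq(2)=-180, f_qq(3)=216.
Saddle points occur where the two diagonal entries have opposite signs: (-3, 2). Count: 1.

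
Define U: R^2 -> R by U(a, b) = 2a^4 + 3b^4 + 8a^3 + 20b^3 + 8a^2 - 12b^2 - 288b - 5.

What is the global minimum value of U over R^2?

U(a,b) separates as P(a) + Q(b) − 5, so its minimum is min P + min Q − 5.
P'(a) = 8a(a + 1)(a + 2) vanishes at a ∈ {-2, -1, 0}; Q'(b) = 12(b - 2)(b + 3)(b + 4) vanishes at b ∈ {-4, -3, 2}.
Local minima of P (where P''>0): P(-2)=0, P(0)=0. Local minima of Q: Q(-4)=448, Q(2)=-416.
So the global minimum of U is P(-2) + Q(2) − 5 = 0 − 416 − 5 = -421, attained at (-2, 2).

-421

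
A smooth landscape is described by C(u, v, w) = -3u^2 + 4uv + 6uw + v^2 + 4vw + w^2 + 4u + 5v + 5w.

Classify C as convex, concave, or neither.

C is quadratic, so its Hessian is the constant matrix H = [[-6, 4, 6], [4, 2, 4], [6, 4, 2]].
Leading principal minors: -6, -28, 160.
Neither pattern holds ⇒ H is indefinite ⇒ neither convex nor concave.

neither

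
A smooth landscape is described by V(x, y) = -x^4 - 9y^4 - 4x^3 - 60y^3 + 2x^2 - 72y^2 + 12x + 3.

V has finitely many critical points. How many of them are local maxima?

4

V separates as a function of x plus a function of y, so ∇V=0 decouples.
∂V/∂x = -4(x - 1)(x + 1)(x + 3) = 0 at x ∈ {-3, -1, 1}; ∂V/∂y = -36y(y + 1)(y + 4) = 0 at y ∈ {-4, -1, 0}.
The Hessian is diagonal: diag(V_xx, V_yy). Second derivatives: V_xx(-3)=-32, V_xx(-1)=16, V_xx(1)=-32; V_yy(-4)=-432, V_yy(-1)=108, V_yy(0)=-144.
Local maxima occur where both diagonal entries negative: (-3, -4), (-3, 0), (1, -4), (1, 0). Count: 4.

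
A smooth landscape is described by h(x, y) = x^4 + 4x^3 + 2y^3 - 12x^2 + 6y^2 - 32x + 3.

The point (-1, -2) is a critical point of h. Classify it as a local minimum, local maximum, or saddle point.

local maximum

The mixed partial ∂²h/∂x∂y is 0, so the Hessian at any point is diag(h_xx, h_yy) = diag(12(x^2 + 2x - 2), 12(y + 1)).
At (-1, -2): H = diag(-36, -12).
Both eigenvalues are negative, so H is negative definite: a local maximum.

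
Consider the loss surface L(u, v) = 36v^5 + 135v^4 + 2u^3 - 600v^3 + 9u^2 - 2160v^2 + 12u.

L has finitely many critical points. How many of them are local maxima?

2

L separates as a function of u plus a function of v, so ∇L=0 decouples.
∂L/∂u = 6(u + 1)(u + 2) = 0 at u ∈ {-2, -1}; ∂L/∂v = 180v(v - 3)(v + 2)(v + 4) = 0 at v ∈ {-4, -2, 0, 3}.
The Hessian is diagonal: diag(L_uu, L_vv). Second derivatives: L_uu(-2)=-6, L_uu(-1)=6; L_vv(-4)=-10080, L_vv(-2)=3600, L_vv(0)=-4320, L_vv(3)=18900.
Local maxima occur where both diagonal entries negative: (-2, -4), (-2, 0). Count: 2.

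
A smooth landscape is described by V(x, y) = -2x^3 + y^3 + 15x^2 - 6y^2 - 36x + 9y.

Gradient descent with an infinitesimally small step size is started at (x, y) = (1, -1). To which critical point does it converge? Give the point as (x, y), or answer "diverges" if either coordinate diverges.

V is separable, so gradient descent decouples: x follows -∂V/∂x, y follows -∂V/∂y.
∂V/∂x = -6(x - 3)(x - 2); at x=1 this is -12, so x increases.
∂V/∂y = 3(y - 3)(y - 1); at y=-1 this is 24, so y decreases.
The y-coordinate has no critical point in that direction and runs off to infinity.

diverges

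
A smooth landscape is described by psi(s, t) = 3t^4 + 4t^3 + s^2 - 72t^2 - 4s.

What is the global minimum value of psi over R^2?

psi(s,t) separates as P(s) + Q(t), so its minimum is min P + min Q.
P'(s) = 2s - 4 vanishes at s ∈ {2}; Q'(t) = 12t(t - 3)(t + 4) vanishes at t ∈ {-4, 0, 3}.
Local minima of P (where P''>0): P(2)=-4. Local minima of Q: Q(-4)=-640, Q(3)=-297.
So the global minimum of psi is P(2) + Q(-4) = -4 − 640 = -644, attained at (2, -4).

-644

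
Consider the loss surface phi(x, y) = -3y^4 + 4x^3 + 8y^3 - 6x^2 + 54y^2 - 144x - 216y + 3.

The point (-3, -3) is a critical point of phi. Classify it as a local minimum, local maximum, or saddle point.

The mixed partial ∂²phi/∂x∂y is 0, so the Hessian at any point is diag(phi_xx, phi_yy) = diag(12(2x - 1), 12(-3y^2 + 4y + 9)).
At (-3, -3): H = diag(-84, -360).
Both eigenvalues are negative, so H is negative definite: a local maximum.

local maximum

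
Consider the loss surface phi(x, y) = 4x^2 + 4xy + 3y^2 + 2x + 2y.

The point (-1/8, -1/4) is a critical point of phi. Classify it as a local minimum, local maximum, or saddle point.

The Hessian of phi is constant: H = [[8, 4], [4, 6]].
det(H) = 8·6 − 4² = 32.
det(H) > 0 and tr(H) = 14 > 0, so H is positive definite and the point is a local minimum.

local minimum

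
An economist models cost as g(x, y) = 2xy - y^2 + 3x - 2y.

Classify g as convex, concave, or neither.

g is quadratic, so its Hessian is the constant matrix H = [[0, 2], [2, -2]].
det(H) = -4, tr(H) = -2.
det(H) < 0, so H is indefinite: neither convex nor concave.

neither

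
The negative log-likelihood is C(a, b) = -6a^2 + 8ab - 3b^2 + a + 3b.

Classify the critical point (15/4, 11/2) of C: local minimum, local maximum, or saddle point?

local maximum

The Hessian of C is constant: H = [[-12, 8], [8, -6]].
det(H) = (-12)·(-6) − 8² = 8.
det(H) > 0 and tr(H) = -18 < 0, so H is negative definite and the point is a local maximum.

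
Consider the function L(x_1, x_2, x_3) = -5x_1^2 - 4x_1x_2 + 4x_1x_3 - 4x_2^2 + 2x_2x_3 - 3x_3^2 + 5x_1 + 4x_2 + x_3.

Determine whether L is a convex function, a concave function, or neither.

L is quadratic, so its Hessian is the constant matrix H = [[-10, -4, 4], [-4, -8, 2], [4, 2, -6]].
Leading principal minors: -10, 64, -280.
Signs alternate −, +, − ⇒ H ≺ 0 ⇒ concave.

concave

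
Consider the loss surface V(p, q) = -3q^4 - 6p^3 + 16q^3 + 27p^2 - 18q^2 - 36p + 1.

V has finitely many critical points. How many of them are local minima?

V separates as a function of p plus a function of q, so ∇V=0 decouples.
∂V/∂p = -18(p - 2)(p - 1) = 0 at p ∈ {1, 2}; ∂V/∂q = -12q(q - 3)(q - 1) = 0 at q ∈ {0, 1, 3}.
The Hessian is diagonal: diag(V_pp, V_qq). Second derivatives: V_pp(1)=18, V_pp(2)=-18; V_qq(0)=-36, V_qq(1)=24, V_qq(3)=-72.
Local minima occur where both diagonal entries positive: (1, 1). Count: 1.

1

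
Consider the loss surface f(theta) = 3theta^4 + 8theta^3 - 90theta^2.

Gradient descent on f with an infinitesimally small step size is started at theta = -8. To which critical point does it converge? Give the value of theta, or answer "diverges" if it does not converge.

-5

f'(theta) = 12theta(theta - 3)(theta + 5), so f'(-8) = -3168.
Gradient descent moves in the -f' direction, i.e. theta is increasing.
The nearest critical point in that direction is theta = -5, where f'' = 480 > 0 (a local minimum). The iterate converges there.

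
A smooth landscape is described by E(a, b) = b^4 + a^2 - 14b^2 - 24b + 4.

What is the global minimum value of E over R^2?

E(a,b) separates as P(a) + Q(b) + 4, so its minimum is min P + min Q + 4.
P'(a) = 2a vanishes at a ∈ {0}; Q'(b) = 4(b - 3)(b + 1)(b + 2) vanishes at b ∈ {-2, -1, 3}.
Local minima of P (where P''>0): P(0)=0. Local minima of Q: Q(-2)=8, Q(3)=-117.
So the global minimum of E is P(0) + Q(3) + 4 = 0 − 117 + 4 = -113, attained at (0, 3).

-113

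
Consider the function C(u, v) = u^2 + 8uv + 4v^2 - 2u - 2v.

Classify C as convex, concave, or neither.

C is quadratic, so its Hessian is the constant matrix H = [[2, 8], [8, 8]].
det(H) = -48, tr(H) = 10.
det(H) < 0, so H is indefinite: neither convex nor concave.

neither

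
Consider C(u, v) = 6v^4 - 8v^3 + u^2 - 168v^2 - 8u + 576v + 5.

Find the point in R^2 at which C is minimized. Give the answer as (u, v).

(4, -4)

C(u,v) separates as P(u) + Q(v) + 5, so its minimum is min P + min Q + 5.
P'(u) = 2u - 8 vanishes at u ∈ {4}; Q'(v) = 24(v - 3)(v - 2)(v + 4) vanishes at v ∈ {-4, 2, 3}.
Local minima of P (where P''>0): P(4)=-16. Local minima of Q: Q(-4)=-2944, Q(3)=486.
So the global minimum of C is P(4) + Q(-4) + 5 = -16 − 2944 + 5 = -2955, attained at (4, -4).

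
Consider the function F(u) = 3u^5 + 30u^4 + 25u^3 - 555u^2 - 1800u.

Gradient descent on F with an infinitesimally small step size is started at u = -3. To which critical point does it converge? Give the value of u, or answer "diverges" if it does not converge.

F'(u) = 15(u - 3)(u + 2)(u + 4)(u + 5), so F'(-3) = 180.
Gradient descent moves in the -F' direction, i.e. u is decreasing.
The nearest critical point in that direction is u = -4, where F'' = 210 > 0 (a local minimum). The iterate converges there.

-4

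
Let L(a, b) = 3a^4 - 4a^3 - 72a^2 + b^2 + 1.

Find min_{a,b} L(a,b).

-639

L(a,b) separates as P(a) + Q(b) + 1, so its minimum is min P + min Q + 1.
P'(a) = 12a(a - 4)(a + 3) vanishes at a ∈ {-3, 0, 4}; Q'(b) = 2b vanishes at b ∈ {0}.
Local minima of P (where P''>0): P(-3)=-297, P(4)=-640. Local minima of Q: Q(0)=0.
So the global minimum of L is P(4) + Q(0) + 1 = -640 + 0 + 1 = -639, attained at (4, 0).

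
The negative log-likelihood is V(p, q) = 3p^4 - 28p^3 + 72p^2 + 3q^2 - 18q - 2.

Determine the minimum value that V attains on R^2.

V(p,q) separates as A(p) + B(q) − 2, so its minimum is min A + min B − 2.
A'(p) = 12p(p - 4)(p - 3) vanishes at p ∈ {0, 3, 4}; B'(q) = 6q - 18 vanishes at q ∈ {3}.
Local minima of A (where A''>0): A(0)=0, A(4)=128. Local minima of B: B(3)=-27.
So the global minimum of V is A(0) + B(3) − 2 = 0 − 27 − 2 = -29, attained at (0, 3).

-29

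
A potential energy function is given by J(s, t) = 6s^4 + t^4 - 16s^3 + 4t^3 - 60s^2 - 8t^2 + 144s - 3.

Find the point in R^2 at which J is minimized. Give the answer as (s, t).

(-2, -4)

J(s,t) separates as P(s) + Q(t) − 3, so its minimum is min P + min Q − 3.
P'(s) = 24(s - 3)(s - 1)(s + 2) vanishes at s ∈ {-2, 1, 3}; Q'(t) = 4t(t - 1)(t + 4) vanishes at t ∈ {-4, 0, 1}.
Local minima of P (where P''>0): P(-2)=-304, P(3)=-54. Local minima of Q: Q(-4)=-128, Q(1)=-3.
So the global minimum of J is P(-2) + Q(-4) − 3 = -304 − 128 − 3 = -435, attained at (-2, -4).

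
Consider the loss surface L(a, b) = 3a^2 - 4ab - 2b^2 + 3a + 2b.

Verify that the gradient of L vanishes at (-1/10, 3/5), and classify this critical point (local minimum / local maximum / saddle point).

saddle point

∇L = (6a - 4b + 3, -4a - 4b + 2); substituting (-1/10, 3/5) gives ∇L = (0, 0), so (-1/10, 3/5) is indeed a critical point.
The Hessian of L is constant: H = [[6, -4], [-4, -4]].
det(H) = 6·(-4) − (-4)² = -40.
Since det(H) < 0, H is indefinite and the critical point is a saddle point.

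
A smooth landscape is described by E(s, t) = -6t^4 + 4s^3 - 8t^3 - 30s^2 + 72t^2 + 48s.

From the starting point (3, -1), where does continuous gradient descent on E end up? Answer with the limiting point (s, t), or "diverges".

E is separable, so gradient descent decouples: s follows -∂E/∂s, t follows -∂E/∂t.
∂E/∂s = 12(s - 4)(s - 1); at s=3 this is -24, so s increases.
∂E/∂t = -24t(t - 2)(t + 3); at t=-1 this is -144, so t increases.
s converges to its nearest critical value 4 (a local min of the s-part); t converges to 0. The iterate converges to (4, 0).

(4, 0)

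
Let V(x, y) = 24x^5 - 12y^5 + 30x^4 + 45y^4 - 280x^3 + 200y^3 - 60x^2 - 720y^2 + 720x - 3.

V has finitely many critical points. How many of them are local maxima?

V separates as a function of x plus a function of y, so ∇V=0 decouples.
∂V/∂x = 120(x - 2)(x - 1)(x + 1)(x + 3) = 0 at x ∈ {-3, -1, 1, 2}; ∂V/∂y = -60y(y - 4)(y - 2)(y + 3) = 0 at y ∈ {-3, 0, 2, 4}.
The Hessian is diagonal: diag(V_xx, V_yy). Second derivatives: V_xx(-3)=-4800, V_xx(-1)=1440, V_xx(1)=-960, V_xx(2)=1800; V_yy(-3)=6300, V_yy(0)=-1440, V_yy(2)=1200, V_yy(4)=-3360.
Local maxima occur where both diagonal entries negative: (-3, 0), (-3, 4), (1, 0), (1, 4). Count: 4.

4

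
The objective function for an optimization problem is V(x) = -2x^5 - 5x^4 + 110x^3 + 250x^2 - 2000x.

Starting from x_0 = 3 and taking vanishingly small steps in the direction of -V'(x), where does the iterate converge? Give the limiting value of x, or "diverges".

V'(x) = -10(x - 5)(x - 2)(x + 4)(x + 5), so V'(3) = 1120.
Gradient descent moves in the -V' direction, i.e. x is decreasing.
The nearest critical point in that direction is x = 2, where V'' = 1260 > 0 (a local minimum). The iterate converges there.

2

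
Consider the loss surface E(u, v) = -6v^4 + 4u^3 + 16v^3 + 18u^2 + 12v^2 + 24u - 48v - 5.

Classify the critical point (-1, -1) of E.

The mixed partial ∂²E/∂u∂v is 0, so the Hessian at any point is diag(E_uu, E_vv) = diag(12(2u + 3), 24(-3v^2 + 4v + 1)).
At (-1, -1): H = diag(12, -144).
The eigenvalues have opposite signs, so H is indefinite: a saddle point.

saddle point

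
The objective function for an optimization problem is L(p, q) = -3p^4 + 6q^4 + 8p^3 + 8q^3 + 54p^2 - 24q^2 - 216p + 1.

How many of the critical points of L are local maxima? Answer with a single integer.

L separates as a function of p plus a function of q, so ∇L=0 decouples.
∂L/∂p = -12(p - 3)(p - 2)(p + 3) = 0 at p ∈ {-3, 2, 3}; ∂L/∂q = 24q(q - 1)(q + 2) = 0 at q ∈ {-2, 0, 1}.
The Hessian is diagonal: diag(L_pp, L_qq). Second derivatives: L_pp(-3)=-360, L_pp(2)=60, L_pp(3)=-72; L_qq(-2)=144, L_qq(0)=-48, L_qq(1)=72.
Local maxima occur where both diagonal entries negative: (-3, 0), (3, 0). Count: 2.

2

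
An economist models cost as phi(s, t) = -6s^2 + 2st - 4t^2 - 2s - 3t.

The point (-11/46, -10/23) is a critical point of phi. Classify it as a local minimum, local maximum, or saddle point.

local maximum

The Hessian of phi is constant: H = [[-12, 2], [2, -8]].
det(H) = (-12)·(-8) − 2² = 92.
det(H) > 0 and tr(H) = -20 < 0, so H is negative definite and the point is a local maximum.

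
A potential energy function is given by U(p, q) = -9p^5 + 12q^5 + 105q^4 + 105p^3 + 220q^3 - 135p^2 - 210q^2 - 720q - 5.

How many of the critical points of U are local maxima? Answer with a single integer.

U separates as a function of p plus a function of q, so ∇U=0 decouples.
∂U/∂p = -45p(p - 2)(p - 1)(p + 3) = 0 at p ∈ {-3, 0, 1, 2}; ∂U/∂q = 60(q - 1)(q + 1)(q + 3)(q + 4) = 0 at q ∈ {-4, -3, -1, 1}.
The Hessian is diagonal: diag(U_pp, U_qq). Second derivatives: U_pp(-3)=2700, U_pp(0)=-270, U_pp(1)=180, U_pp(2)=-450; U_qq(-4)=-900, U_qq(-3)=480, U_qq(-1)=-720, U_qq(1)=2400.
Local maxima occur where both diagonal entries negative: (0, -4), (0, -1), (2, -4), (2, -1). Count: 4.

4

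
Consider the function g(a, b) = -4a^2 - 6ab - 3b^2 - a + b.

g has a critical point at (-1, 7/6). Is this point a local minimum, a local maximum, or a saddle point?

The Hessian of g is constant: H = [[-8, -6], [-6, -6]].
det(H) = (-8)·(-6) − (-6)² = 12.
det(H) > 0 and tr(H) = -14 < 0, so H is negative definite and the point is a local maximum.

local maximum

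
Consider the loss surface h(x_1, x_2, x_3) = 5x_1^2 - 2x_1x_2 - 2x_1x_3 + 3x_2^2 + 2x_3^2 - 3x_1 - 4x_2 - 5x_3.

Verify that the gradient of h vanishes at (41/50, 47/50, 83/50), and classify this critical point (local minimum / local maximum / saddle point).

∇h = (10x_1 - 2x_2 - 2x_3 - 3, -2x_1 + 6x_2 - 4, -2x_1 + 4x_3 - 5); substituting (41/50, 47/50, 83/50) gives ∇h = (0, 0, 0), so (41/50, 47/50, 83/50) is indeed a critical point.
The Hessian is constant: H = [[10, -2, -2], [-2, 6, 0], [-2, 0, 4]].
Leading principal minors: Δ₁ = 10, Δ₂ = 56, Δ₃ = 200.
All leading minors are positive, so H is positive definite: a local minimum.

local minimum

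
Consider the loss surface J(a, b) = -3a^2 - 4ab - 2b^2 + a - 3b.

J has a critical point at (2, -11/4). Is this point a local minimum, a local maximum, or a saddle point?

local maximum

The Hessian of J is constant: H = [[-6, -4], [-4, -4]].
det(H) = (-6)·(-4) − (-4)² = 8.
det(H) > 0 and tr(H) = -10 < 0, so H is negative definite and the point is a local maximum.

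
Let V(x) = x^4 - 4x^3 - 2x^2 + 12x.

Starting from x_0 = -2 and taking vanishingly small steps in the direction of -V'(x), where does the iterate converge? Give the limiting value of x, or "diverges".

V'(x) = 4(x - 3)(x - 1)(x + 1), so V'(-2) = -60.
Gradient descent moves in the -V' direction, i.e. x is increasing.
The nearest critical point in that direction is x = -1, where V'' = 32 > 0 (a local minimum). The iterate converges there.

-1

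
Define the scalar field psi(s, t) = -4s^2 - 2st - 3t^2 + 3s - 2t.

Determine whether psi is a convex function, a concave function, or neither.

psi is quadratic, so its Hessian is the constant matrix H = [[-8, -2], [-2, -6]].
det(H) = 44, tr(H) = -14.
det(H) > 0 and tr(H) < 0, so H is negative definite everywhere: concave.

concave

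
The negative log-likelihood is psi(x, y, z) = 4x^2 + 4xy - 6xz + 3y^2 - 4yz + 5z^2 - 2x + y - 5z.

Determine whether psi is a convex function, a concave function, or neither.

psi is quadratic, so its Hessian is the constant matrix H = [[8, 4, -6], [4, 6, -4], [-6, -4, 10]].
Leading principal minors: 8, 32, 168.
All positive ⇒ H ≻ 0 ⇒ convex.

convex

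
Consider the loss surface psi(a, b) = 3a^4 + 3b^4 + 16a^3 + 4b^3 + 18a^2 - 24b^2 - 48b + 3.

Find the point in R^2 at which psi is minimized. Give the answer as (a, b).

(-3, 2)

psi(a,b) separates as P(a) + Q(b) + 3, so its minimum is min P + min Q + 3.
P'(a) = 12a(a + 1)(a + 3) vanishes at a ∈ {-3, -1, 0}; Q'(b) = 12(b - 2)(b + 1)(b + 2) vanishes at b ∈ {-2, -1, 2}.
Local minima of P (where P''>0): P(-3)=-27, P(0)=0. Local minima of Q: Q(-2)=16, Q(2)=-112.
So the global minimum of psi is P(-3) + Q(2) + 3 = -27 − 112 + 3 = -136, attained at (-3, 2).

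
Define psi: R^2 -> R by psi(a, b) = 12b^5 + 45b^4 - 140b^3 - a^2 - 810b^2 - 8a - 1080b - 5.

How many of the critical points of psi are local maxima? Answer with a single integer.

2

psi separates as a function of a plus a function of b, so ∇psi=0 decouples.
∂psi/∂a = -2(a + 4) = 0 at a ∈ {-4}; ∂psi/∂b = 60(b - 3)(b + 1)(b + 2)(b + 3) = 0 at b ∈ {-3, -2, -1, 3}.
The Hessian is diagonal: diag(psi_aa, psi_bb). Second derivatives: psi_aa(-4)=-2; psi_bb(-3)=-720, psi_bb(-2)=300, psi_bb(-1)=-480, psi_bb(3)=7200.
Local maxima occur where both diagonal entries negative: (-4, -3), (-4, -1). Count: 2.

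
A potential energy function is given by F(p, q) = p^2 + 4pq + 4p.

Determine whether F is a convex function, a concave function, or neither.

neither

F is quadratic, so its Hessian is the constant matrix H = [[2, 4], [4, 0]].
det(H) = -16, tr(H) = 2.
det(H) < 0, so H is indefinite: neither convex nor concave.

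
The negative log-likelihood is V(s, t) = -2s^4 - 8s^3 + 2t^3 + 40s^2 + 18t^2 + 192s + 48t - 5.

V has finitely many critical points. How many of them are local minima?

1

V separates as a function of s plus a function of t, so ∇V=0 decouples.
∂V/∂s = -8(s - 3)(s + 2)(s + 4) = 0 at s ∈ {-4, -2, 3}; ∂V/∂t = 6(t + 2)(t + 4) = 0 at t ∈ {-4, -2}.
The Hessian is diagonal: diag(V_ss, V_tt). Second derivatives: V_ss(-4)=-112, V_ss(-2)=80, V_ss(3)=-280; V_tt(-4)=-12, V_tt(-2)=12.
Local minima occur where both diagonal entries positive: (-2, -2). Count: 1.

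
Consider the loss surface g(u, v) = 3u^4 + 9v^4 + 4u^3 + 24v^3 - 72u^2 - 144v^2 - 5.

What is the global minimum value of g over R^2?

-2181

g(u,v) separates as P(u) + Q(v) − 5, so its minimum is min P + min Q − 5.
P'(u) = 12u(u - 3)(u + 4) vanishes at u ∈ {-4, 0, 3}; Q'(v) = 36v(v - 2)(v + 4) vanishes at v ∈ {-4, 0, 2}.
Local minima of P (where P''>0): P(-4)=-640, P(3)=-297. Local minima of Q: Q(-4)=-1536, Q(2)=-240.
So the global minimum of g is P(-4) + Q(-4) − 5 = -640 − 1536 − 5 = -2181, attained at (-4, -4).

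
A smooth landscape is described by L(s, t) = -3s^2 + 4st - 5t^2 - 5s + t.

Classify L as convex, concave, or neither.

concave

L is quadratic, so its Hessian is the constant matrix H = [[-6, 4], [4, -10]].
det(H) = 44, tr(H) = -16.
det(H) > 0 and tr(H) < 0, so H is negative definite everywhere: concave.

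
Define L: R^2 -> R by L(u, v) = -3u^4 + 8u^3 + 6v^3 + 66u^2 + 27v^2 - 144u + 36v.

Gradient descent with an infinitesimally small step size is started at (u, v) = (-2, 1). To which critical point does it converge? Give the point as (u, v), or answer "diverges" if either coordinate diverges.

(1, -1)

L is separable, so gradient descent decouples: u follows -∂L/∂u, v follows -∂L/∂v.
∂L/∂u = -12(u - 4)(u - 1)(u + 3); at u=-2 this is -216, so u increases.
∂L/∂v = 18(v + 1)(v + 2); at v=1 this is 108, so v decreases.
u converges to its nearest critical value 1 (a local min of the u-part); v converges to -1. The iterate converges to (1, -1).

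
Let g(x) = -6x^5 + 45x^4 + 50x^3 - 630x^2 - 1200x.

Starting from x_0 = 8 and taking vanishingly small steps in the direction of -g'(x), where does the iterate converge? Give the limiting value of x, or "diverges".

diverges

g'(x) = -30(x - 5)(x - 4)(x + 1)(x + 2), so g'(8) = -32400.
Gradient descent moves in the -g' direction, i.e. x is increasing.
There is no critical point above x=8, and g' keeps the same sign, so the iterate runs off to +∞.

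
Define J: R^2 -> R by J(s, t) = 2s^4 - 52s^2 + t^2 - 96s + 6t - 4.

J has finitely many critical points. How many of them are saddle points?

1

J separates as a function of s plus a function of t, so ∇J=0 decouples.
∂J/∂s = 8(s - 4)(s + 1)(s + 3) = 0 at s ∈ {-3, -1, 4}; ∂J/∂t = 2(t + 3) = 0 at t ∈ {-3}.
The Hessian is diagonal: diag(J_ss, J_tt). Second derivatives: J_ss(-3)=112, J_ss(-1)=-80, J_ss(4)=280; J_tt(-3)=2.
Saddle points occur where the two diagonal entries have opposite signs: (-1, -3). Count: 1.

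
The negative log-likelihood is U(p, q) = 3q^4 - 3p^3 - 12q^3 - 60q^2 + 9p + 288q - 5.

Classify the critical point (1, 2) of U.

local maximum

The mixed partial ∂²U/∂p∂q is 0, so the Hessian at any point is diag(U_pp, U_qq) = diag(-18p, 12(3q^2 - 6q - 10)).
At (1, 2): H = diag(-18, -120).
Both eigenvalues are negative, so H is negative definite: a local maximum.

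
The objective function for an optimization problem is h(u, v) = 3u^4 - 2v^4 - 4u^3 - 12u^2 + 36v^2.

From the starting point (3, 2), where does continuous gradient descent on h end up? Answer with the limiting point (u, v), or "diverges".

h is separable, so gradient descent decouples: u follows -∂h/∂u, v follows -∂h/∂v.
∂h/∂u = 12u(u - 2)(u + 1); at u=3 this is 144, so u decreases.
∂h/∂v = -8v(v - 3)(v + 3); at v=2 this is 80, so v decreases.
u converges to its nearest critical value 2 (a local min of the u-part); v converges to 0. The iterate converges to (2, 0).

(2, 0)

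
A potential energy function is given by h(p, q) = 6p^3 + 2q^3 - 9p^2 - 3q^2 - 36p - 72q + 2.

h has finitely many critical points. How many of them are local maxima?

1

h separates as a function of p plus a function of q, so ∇h=0 decouples.
∂h/∂p = 18(p - 2)(p + 1) = 0 at p ∈ {-1, 2}; ∂h/∂q = 6(q - 4)(q + 3) = 0 at q ∈ {-3, 4}.
The Hessian is diagonal: diag(h_pp, h_qq). Second derivatives: h_pp(-1)=-54, h_pp(2)=54; h_qq(-3)=-42, h_qq(4)=42.
Local maxima occur where both diagonal entries negative: (-1, -3). Count: 1.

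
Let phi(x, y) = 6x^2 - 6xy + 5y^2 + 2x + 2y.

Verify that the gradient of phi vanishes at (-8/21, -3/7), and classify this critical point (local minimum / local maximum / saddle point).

local minimum

∇phi = (12x - 6y + 2, -6x + 10y + 2); substituting (-8/21, -3/7) gives ∇phi = (0, 0), so (-8/21, -3/7) is indeed a critical point.
The Hessian of phi is constant: H = [[12, -6], [-6, 10]].
det(H) = 12·10 − (-6)² = 84.
det(H) > 0 and tr(H) = 22 > 0, so H is positive definite and the point is a local minimum.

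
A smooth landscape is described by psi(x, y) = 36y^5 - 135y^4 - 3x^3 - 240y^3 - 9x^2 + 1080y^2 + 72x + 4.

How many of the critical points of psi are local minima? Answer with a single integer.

psi separates as a function of x plus a function of y, so ∇psi=0 decouples.
∂psi/∂x = -9(x - 2)(x + 4) = 0 at x ∈ {-4, 2}; ∂psi/∂y = 180y(y - 3)(y - 2)(y + 2) = 0 at y ∈ {-2, 0, 2, 3}.
The Hessian is diagonal: diag(psi_xx, psi_yy). Second derivatives: psi_xx(-4)=54, psi_xx(2)=-54; psi_yy(-2)=-7200, psi_yy(0)=2160, psi_yy(2)=-1440, psi_yy(3)=2700.
Local minima occur where both diagonal entries positive: (-4, 0), (-4, 3). Count: 2.

2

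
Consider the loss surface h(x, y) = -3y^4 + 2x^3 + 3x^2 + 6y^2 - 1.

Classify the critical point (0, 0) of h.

local minimum

The mixed partial ∂²h/∂x∂y is 0, so the Hessian at any point is diag(h_xx, h_yy) = diag(6(2x + 1), 12(-3y^2 + 1)).
At (0, 0): H = diag(6, 12).
Both eigenvalues are positive, so H is positive definite: a local minimum.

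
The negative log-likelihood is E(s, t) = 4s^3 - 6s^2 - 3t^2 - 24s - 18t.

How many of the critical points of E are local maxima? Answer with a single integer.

1

E separates as a function of s plus a function of t, so ∇E=0 decouples.
∂E/∂s = 12(s - 2)(s + 1) = 0 at s ∈ {-1, 2}; ∂E/∂t = -6(t + 3) = 0 at t ∈ {-3}.
The Hessian is diagonal: diag(E_ss, E_tt). Second derivatives: E_ss(-1)=-36, E_ss(2)=36; E_tt(-3)=-6.
Local maxima occur where both diagonal entries negative: (-1, -3). Count: 1.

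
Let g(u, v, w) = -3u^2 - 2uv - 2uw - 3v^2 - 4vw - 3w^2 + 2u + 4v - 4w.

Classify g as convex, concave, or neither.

g is quadratic, so its Hessian is the constant matrix H = [[-6, -2, -2], [-2, -6, -4], [-2, -4, -6]].
Leading principal minors: -6, 32, -104.
Signs alternate −, +, − ⇒ H ≺ 0 ⇒ concave.

concave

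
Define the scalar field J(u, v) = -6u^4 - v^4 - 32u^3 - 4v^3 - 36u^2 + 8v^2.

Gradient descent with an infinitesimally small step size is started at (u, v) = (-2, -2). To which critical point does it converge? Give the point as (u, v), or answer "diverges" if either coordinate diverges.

J is separable, so gradient descent decouples: u follows -∂J/∂u, v follows -∂J/∂v.
∂J/∂u = -24u(u + 1)(u + 3); at u=-2 this is -48, so u increases.
∂J/∂v = -4v(v - 1)(v + 4); at v=-2 this is -48, so v increases.
u converges to its nearest critical value -1 (a local min of the u-part); v converges to 0. The iterate converges to (-1, 0).

(-1, 0)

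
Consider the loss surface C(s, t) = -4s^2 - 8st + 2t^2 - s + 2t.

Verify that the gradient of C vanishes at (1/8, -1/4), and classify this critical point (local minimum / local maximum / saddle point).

saddle point

∇C = (-8s - 8t - 1, -8s + 4t + 2); substituting (1/8, -1/4) gives ∇C = (0, 0), so (1/8, -1/4) is indeed a critical point.
The Hessian of C is constant: H = [[-8, -8], [-8, 4]].
det(H) = (-8)·4 − (-8)² = -96.
Since det(H) < 0, H is indefinite and the critical point is a saddle point.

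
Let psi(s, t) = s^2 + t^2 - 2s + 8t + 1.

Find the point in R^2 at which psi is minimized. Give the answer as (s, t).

psi(s,t) separates as P(s) + Q(t) + 1, so its minimum is min P + min Q + 1.
P'(s) = 2s - 2 vanishes at s ∈ {1}; Q'(t) = 2(t + 4) vanishes at t ∈ {-4}.
Local minima of P (where P''>0): P(1)=-1. Local minima of Q: Q(-4)=-16.
So the global minimum of psi is P(1) + Q(-4) + 1 = -1 − 16 + 1 = -16, attained at (1, -4).

(1, -4)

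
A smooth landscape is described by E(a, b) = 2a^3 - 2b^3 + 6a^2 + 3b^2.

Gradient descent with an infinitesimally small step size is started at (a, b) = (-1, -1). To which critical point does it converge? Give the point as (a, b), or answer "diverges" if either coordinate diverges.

(0, 0)

E is separable, so gradient descent decouples: a follows -∂E/∂a, b follows -∂E/∂b.
∂E/∂a = 6a(a + 2); at a=-1 this is -6, so a increases.
∂E/∂b = -6b(b - 1); at b=-1 this is -12, so b increases.
a converges to its nearest critical value 0 (a local min of the a-part); b converges to 0. The iterate converges to (0, 0).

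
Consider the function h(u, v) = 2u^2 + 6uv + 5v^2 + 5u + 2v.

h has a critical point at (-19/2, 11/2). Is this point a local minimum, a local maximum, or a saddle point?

local minimum

The Hessian of h is constant: H = [[4, 6], [6, 10]].
det(H) = 4·10 − 6² = 4.
det(H) > 0 and tr(H) = 14 > 0, so H is positive definite and the point is a local minimum.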